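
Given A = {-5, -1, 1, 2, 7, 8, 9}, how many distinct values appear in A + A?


A + A = {a + a' : a, a' ∈ A}; |A| = 7.
General bounds: 2|A| - 1 ≤ |A + A| ≤ |A|(|A|+1)/2, i.e. 13 ≤ |A + A| ≤ 28.
Lower bound 2|A|-1 is attained iff A is an arithmetic progression.
Enumerate sums a + a' for a ≤ a' (symmetric, so this suffices):
a = -5: -5+-5=-10, -5+-1=-6, -5+1=-4, -5+2=-3, -5+7=2, -5+8=3, -5+9=4
a = -1: -1+-1=-2, -1+1=0, -1+2=1, -1+7=6, -1+8=7, -1+9=8
a = 1: 1+1=2, 1+2=3, 1+7=8, 1+8=9, 1+9=10
a = 2: 2+2=4, 2+7=9, 2+8=10, 2+9=11
a = 7: 7+7=14, 7+8=15, 7+9=16
a = 8: 8+8=16, 8+9=17
a = 9: 9+9=18
Distinct sums: {-10, -6, -4, -3, -2, 0, 1, 2, 3, 4, 6, 7, 8, 9, 10, 11, 14, 15, 16, 17, 18}
|A + A| = 21

|A + A| = 21


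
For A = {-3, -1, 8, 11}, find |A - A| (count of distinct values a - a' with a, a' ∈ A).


A - A = {a - a' : a, a' ∈ A}; |A| = 4.
Bounds: 2|A|-1 ≤ |A - A| ≤ |A|² - |A| + 1, i.e. 7 ≤ |A - A| ≤ 13.
Note: 0 ∈ A - A always (from a - a). The set is symmetric: if d ∈ A - A then -d ∈ A - A.
Enumerate nonzero differences d = a - a' with a > a' (then include -d):
Positive differences: {2, 3, 9, 11, 12, 14}
Full difference set: {0} ∪ (positive diffs) ∪ (negative diffs).
|A - A| = 1 + 2·6 = 13 (matches direct enumeration: 13).

|A - A| = 13


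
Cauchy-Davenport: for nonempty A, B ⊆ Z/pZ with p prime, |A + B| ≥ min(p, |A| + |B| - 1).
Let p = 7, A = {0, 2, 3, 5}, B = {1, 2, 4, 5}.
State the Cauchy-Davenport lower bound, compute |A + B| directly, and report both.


Cauchy-Davenport: |A + B| ≥ min(p, |A| + |B| - 1) for A, B nonempty in Z/pZ.
|A| = 4, |B| = 4, p = 7.
CD lower bound = min(7, 4 + 4 - 1) = min(7, 7) = 7.
Compute A + B mod 7 directly:
a = 0: 0+1=1, 0+2=2, 0+4=4, 0+5=5
a = 2: 2+1=3, 2+2=4, 2+4=6, 2+5=0
a = 3: 3+1=4, 3+2=5, 3+4=0, 3+5=1
a = 5: 5+1=6, 5+2=0, 5+4=2, 5+5=3
A + B = {0, 1, 2, 3, 4, 5, 6}, so |A + B| = 7.
Verify: 7 ≥ 7? Yes ✓.

CD lower bound = 7, actual |A + B| = 7.


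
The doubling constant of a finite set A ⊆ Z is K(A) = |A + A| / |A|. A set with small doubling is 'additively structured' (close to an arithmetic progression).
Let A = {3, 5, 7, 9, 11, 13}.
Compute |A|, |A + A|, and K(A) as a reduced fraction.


|A| = 6.
Compute A + A by enumerating all 36 pairs.
A + A = {6, 8, 10, 12, 14, 16, 18, 20, 22, 24, 26}, so |A + A| = 11.
K = |A + A| / |A| = 11/6 (already in lowest terms) ≈ 1.8333.
Reference: AP of size 6 gives K = 11/6 ≈ 1.8333; a fully generic set of size 6 gives K ≈ 3.5000.

|A| = 6, |A + A| = 11, K = 11/6.


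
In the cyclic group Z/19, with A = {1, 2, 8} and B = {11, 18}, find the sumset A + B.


Work in Z/19Z: reduce every sum a + b modulo 19.
Enumerate all 6 pairs:
a = 1: 1+11=12, 1+18=0
a = 2: 2+11=13, 2+18=1
a = 8: 8+11=0, 8+18=7
Distinct residues collected: {0, 1, 7, 12, 13}
|A + B| = 5 (out of 19 total residues).

A + B = {0, 1, 7, 12, 13}


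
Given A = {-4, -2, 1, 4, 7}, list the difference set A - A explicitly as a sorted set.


A - A = {a - a' : a, a' ∈ A}.
Compute a - a' for each ordered pair (a, a'):
a = -4: -4--4=0, -4--2=-2, -4-1=-5, -4-4=-8, -4-7=-11
a = -2: -2--4=2, -2--2=0, -2-1=-3, -2-4=-6, -2-7=-9
a = 1: 1--4=5, 1--2=3, 1-1=0, 1-4=-3, 1-7=-6
a = 4: 4--4=8, 4--2=6, 4-1=3, 4-4=0, 4-7=-3
a = 7: 7--4=11, 7--2=9, 7-1=6, 7-4=3, 7-7=0
Collecting distinct values (and noting 0 appears from a-a):
A - A = {-11, -9, -8, -6, -5, -3, -2, 0, 2, 3, 5, 6, 8, 9, 11}
|A - A| = 15

A - A = {-11, -9, -8, -6, -5, -3, -2, 0, 2, 3, 5, 6, 8, 9, 11}


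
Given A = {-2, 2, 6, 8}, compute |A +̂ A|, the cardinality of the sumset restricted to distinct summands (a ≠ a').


Restricted sumset: A +̂ A = {a + a' : a ∈ A, a' ∈ A, a ≠ a'}.
Equivalently, take A + A and drop any sum 2a that is achievable ONLY as a + a for a ∈ A (i.e. sums representable only with equal summands).
Enumerate pairs (a, a') with a < a' (symmetric, so each unordered pair gives one sum; this covers all a ≠ a'):
  -2 + 2 = 0
  -2 + 6 = 4
  -2 + 8 = 6
  2 + 6 = 8
  2 + 8 = 10
  6 + 8 = 14
Collected distinct sums: {0, 4, 6, 8, 10, 14}
|A +̂ A| = 6
(Reference bound: |A +̂ A| ≥ 2|A| - 3 for |A| ≥ 2, with |A| = 4 giving ≥ 5.)

|A +̂ A| = 6


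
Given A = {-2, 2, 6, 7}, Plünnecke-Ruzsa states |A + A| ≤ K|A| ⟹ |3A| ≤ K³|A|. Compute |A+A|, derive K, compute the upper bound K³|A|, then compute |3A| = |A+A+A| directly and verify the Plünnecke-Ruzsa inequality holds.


|A| = 4.
Step 1: Compute A + A by enumerating all 16 pairs.
A + A = {-4, 0, 4, 5, 8, 9, 12, 13, 14}, so |A + A| = 9.
Step 2: Doubling constant K = |A + A|/|A| = 9/4 = 9/4 ≈ 2.2500.
Step 3: Plünnecke-Ruzsa gives |3A| ≤ K³·|A| = (2.2500)³ · 4 ≈ 45.5625.
Step 4: Compute 3A = A + A + A directly by enumerating all triples (a,b,c) ∈ A³; |3A| = 16.
Step 5: Check 16 ≤ 45.5625? Yes ✓.

K = 9/4, Plünnecke-Ruzsa bound K³|A| ≈ 45.5625, |3A| = 16, inequality holds.


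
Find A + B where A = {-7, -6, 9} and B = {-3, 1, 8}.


A + B = {a + b : a ∈ A, b ∈ B}.
Enumerate all |A|·|B| = 3·3 = 9 pairs (a, b) and collect distinct sums.
a = -7: -7+-3=-10, -7+1=-6, -7+8=1
a = -6: -6+-3=-9, -6+1=-5, -6+8=2
a = 9: 9+-3=6, 9+1=10, 9+8=17
Collecting distinct sums: A + B = {-10, -9, -6, -5, 1, 2, 6, 10, 17}
|A + B| = 9

A + B = {-10, -9, -6, -5, 1, 2, 6, 10, 17}


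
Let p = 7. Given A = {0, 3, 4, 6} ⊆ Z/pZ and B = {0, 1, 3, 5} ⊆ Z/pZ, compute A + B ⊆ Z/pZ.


Work in Z/7Z: reduce every sum a + b modulo 7.
Enumerate all 16 pairs:
a = 0: 0+0=0, 0+1=1, 0+3=3, 0+5=5
a = 3: 3+0=3, 3+1=4, 3+3=6, 3+5=1
a = 4: 4+0=4, 4+1=5, 4+3=0, 4+5=2
a = 6: 6+0=6, 6+1=0, 6+3=2, 6+5=4
Distinct residues collected: {0, 1, 2, 3, 4, 5, 6}
|A + B| = 7 (out of 7 total residues).

A + B = {0, 1, 2, 3, 4, 5, 6}


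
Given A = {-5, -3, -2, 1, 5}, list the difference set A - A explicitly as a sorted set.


A - A = {a - a' : a, a' ∈ A}.
Compute a - a' for each ordered pair (a, a'):
a = -5: -5--5=0, -5--3=-2, -5--2=-3, -5-1=-6, -5-5=-10
a = -3: -3--5=2, -3--3=0, -3--2=-1, -3-1=-4, -3-5=-8
a = -2: -2--5=3, -2--3=1, -2--2=0, -2-1=-3, -2-5=-7
a = 1: 1--5=6, 1--3=4, 1--2=3, 1-1=0, 1-5=-4
a = 5: 5--5=10, 5--3=8, 5--2=7, 5-1=4, 5-5=0
Collecting distinct values (and noting 0 appears from a-a):
A - A = {-10, -8, -7, -6, -4, -3, -2, -1, 0, 1, 2, 3, 4, 6, 7, 8, 10}
|A - A| = 17

A - A = {-10, -8, -7, -6, -4, -3, -2, -1, 0, 1, 2, 3, 4, 6, 7, 8, 10}


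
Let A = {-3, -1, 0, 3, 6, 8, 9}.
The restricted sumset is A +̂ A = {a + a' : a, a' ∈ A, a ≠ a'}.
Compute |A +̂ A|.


Restricted sumset: A +̂ A = {a + a' : a ∈ A, a' ∈ A, a ≠ a'}.
Equivalently, take A + A and drop any sum 2a that is achievable ONLY as a + a for a ∈ A (i.e. sums representable only with equal summands).
Enumerate pairs (a, a') with a < a' (symmetric, so each unordered pair gives one sum; this covers all a ≠ a'):
  -3 + -1 = -4
  -3 + 0 = -3
  -3 + 3 = 0
  -3 + 6 = 3
  -3 + 8 = 5
  -3 + 9 = 6
  -1 + 0 = -1
  -1 + 3 = 2
  -1 + 6 = 5
  -1 + 8 = 7
  -1 + 9 = 8
  0 + 3 = 3
  0 + 6 = 6
  0 + 8 = 8
  0 + 9 = 9
  3 + 6 = 9
  3 + 8 = 11
  3 + 9 = 12
  6 + 8 = 14
  6 + 9 = 15
  8 + 9 = 17
Collected distinct sums: {-4, -3, -1, 0, 2, 3, 5, 6, 7, 8, 9, 11, 12, 14, 15, 17}
|A +̂ A| = 16
(Reference bound: |A +̂ A| ≥ 2|A| - 3 for |A| ≥ 2, with |A| = 7 giving ≥ 11.)

|A +̂ A| = 16


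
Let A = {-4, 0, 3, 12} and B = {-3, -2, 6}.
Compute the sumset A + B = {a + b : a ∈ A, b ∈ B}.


A + B = {a + b : a ∈ A, b ∈ B}.
Enumerate all |A|·|B| = 4·3 = 12 pairs (a, b) and collect distinct sums.
a = -4: -4+-3=-7, -4+-2=-6, -4+6=2
a = 0: 0+-3=-3, 0+-2=-2, 0+6=6
a = 3: 3+-3=0, 3+-2=1, 3+6=9
a = 12: 12+-3=9, 12+-2=10, 12+6=18
Collecting distinct sums: A + B = {-7, -6, -3, -2, 0, 1, 2, 6, 9, 10, 18}
|A + B| = 11

A + B = {-7, -6, -3, -2, 0, 1, 2, 6, 9, 10, 18}


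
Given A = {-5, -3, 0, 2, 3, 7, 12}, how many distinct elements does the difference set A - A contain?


A - A = {a - a' : a, a' ∈ A}; |A| = 7.
Bounds: 2|A|-1 ≤ |A - A| ≤ |A|² - |A| + 1, i.e. 13 ≤ |A - A| ≤ 43.
Note: 0 ∈ A - A always (from a - a). The set is symmetric: if d ∈ A - A then -d ∈ A - A.
Enumerate nonzero differences d = a - a' with a > a' (then include -d):
Positive differences: {1, 2, 3, 4, 5, 6, 7, 8, 9, 10, 12, 15, 17}
Full difference set: {0} ∪ (positive diffs) ∪ (negative diffs).
|A - A| = 1 + 2·13 = 27 (matches direct enumeration: 27).

|A - A| = 27


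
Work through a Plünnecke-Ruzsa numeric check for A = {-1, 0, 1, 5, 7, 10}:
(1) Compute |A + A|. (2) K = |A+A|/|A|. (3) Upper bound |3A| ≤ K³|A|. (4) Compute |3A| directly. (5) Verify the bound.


|A| = 6.
Step 1: Compute A + A by enumerating all 36 pairs.
A + A = {-2, -1, 0, 1, 2, 4, 5, 6, 7, 8, 9, 10, 11, 12, 14, 15, 17, 20}, so |A + A| = 18.
Step 2: Doubling constant K = |A + A|/|A| = 18/6 = 18/6 ≈ 3.0000.
Step 3: Plünnecke-Ruzsa gives |3A| ≤ K³·|A| = (3.0000)³ · 6 ≈ 162.0000.
Step 4: Compute 3A = A + A + A directly by enumerating all triples (a,b,c) ∈ A³; |3A| = 30.
Step 5: Check 30 ≤ 162.0000? Yes ✓.

K = 18/6, Plünnecke-Ruzsa bound K³|A| ≈ 162.0000, |3A| = 30, inequality holds.


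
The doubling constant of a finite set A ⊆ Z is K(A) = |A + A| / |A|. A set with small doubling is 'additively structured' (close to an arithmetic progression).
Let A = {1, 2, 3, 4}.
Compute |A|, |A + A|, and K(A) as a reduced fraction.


|A| = 4.
Compute A + A by enumerating all 16 pairs.
A + A = {2, 3, 4, 5, 6, 7, 8}, so |A + A| = 7.
K = |A + A| / |A| = 7/4 (already in lowest terms) ≈ 1.7500.
Reference: AP of size 4 gives K = 7/4 ≈ 1.7500; a fully generic set of size 4 gives K ≈ 2.5000.

|A| = 4, |A + A| = 7, K = 7/4.


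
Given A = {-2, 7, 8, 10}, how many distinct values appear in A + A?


A + A = {a + a' : a, a' ∈ A}; |A| = 4.
General bounds: 2|A| - 1 ≤ |A + A| ≤ |A|(|A|+1)/2, i.e. 7 ≤ |A + A| ≤ 10.
Lower bound 2|A|-1 is attained iff A is an arithmetic progression.
Enumerate sums a + a' for a ≤ a' (symmetric, so this suffices):
a = -2: -2+-2=-4, -2+7=5, -2+8=6, -2+10=8
a = 7: 7+7=14, 7+8=15, 7+10=17
a = 8: 8+8=16, 8+10=18
a = 10: 10+10=20
Distinct sums: {-4, 5, 6, 8, 14, 15, 16, 17, 18, 20}
|A + A| = 10

|A + A| = 10


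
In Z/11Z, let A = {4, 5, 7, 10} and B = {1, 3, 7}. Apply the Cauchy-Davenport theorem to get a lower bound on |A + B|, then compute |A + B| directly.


Cauchy-Davenport: |A + B| ≥ min(p, |A| + |B| - 1) for A, B nonempty in Z/pZ.
|A| = 4, |B| = 3, p = 11.
CD lower bound = min(11, 4 + 3 - 1) = min(11, 6) = 6.
Compute A + B mod 11 directly:
a = 4: 4+1=5, 4+3=7, 4+7=0
a = 5: 5+1=6, 5+3=8, 5+7=1
a = 7: 7+1=8, 7+3=10, 7+7=3
a = 10: 10+1=0, 10+3=2, 10+7=6
A + B = {0, 1, 2, 3, 5, 6, 7, 8, 10}, so |A + B| = 9.
Verify: 9 ≥ 6? Yes ✓.

CD lower bound = 6, actual |A + B| = 9.


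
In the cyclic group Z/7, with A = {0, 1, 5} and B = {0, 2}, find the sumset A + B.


Work in Z/7Z: reduce every sum a + b modulo 7.
Enumerate all 6 pairs:
a = 0: 0+0=0, 0+2=2
a = 1: 1+0=1, 1+2=3
a = 5: 5+0=5, 5+2=0
Distinct residues collected: {0, 1, 2, 3, 5}
|A + B| = 5 (out of 7 total residues).

A + B = {0, 1, 2, 3, 5}


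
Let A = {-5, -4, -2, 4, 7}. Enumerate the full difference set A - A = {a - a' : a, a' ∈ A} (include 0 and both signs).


A - A = {a - a' : a, a' ∈ A}.
Compute a - a' for each ordered pair (a, a'):
a = -5: -5--5=0, -5--4=-1, -5--2=-3, -5-4=-9, -5-7=-12
a = -4: -4--5=1, -4--4=0, -4--2=-2, -4-4=-8, -4-7=-11
a = -2: -2--5=3, -2--4=2, -2--2=0, -2-4=-6, -2-7=-9
a = 4: 4--5=9, 4--4=8, 4--2=6, 4-4=0, 4-7=-3
a = 7: 7--5=12, 7--4=11, 7--2=9, 7-4=3, 7-7=0
Collecting distinct values (and noting 0 appears from a-a):
A - A = {-12, -11, -9, -8, -6, -3, -2, -1, 0, 1, 2, 3, 6, 8, 9, 11, 12}
|A - A| = 17

A - A = {-12, -11, -9, -8, -6, -3, -2, -1, 0, 1, 2, 3, 6, 8, 9, 11, 12}


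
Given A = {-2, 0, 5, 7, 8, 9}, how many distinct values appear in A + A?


A + A = {a + a' : a, a' ∈ A}; |A| = 6.
General bounds: 2|A| - 1 ≤ |A + A| ≤ |A|(|A|+1)/2, i.e. 11 ≤ |A + A| ≤ 21.
Lower bound 2|A|-1 is attained iff A is an arithmetic progression.
Enumerate sums a + a' for a ≤ a' (symmetric, so this suffices):
a = -2: -2+-2=-4, -2+0=-2, -2+5=3, -2+7=5, -2+8=6, -2+9=7
a = 0: 0+0=0, 0+5=5, 0+7=7, 0+8=8, 0+9=9
a = 5: 5+5=10, 5+7=12, 5+8=13, 5+9=14
a = 7: 7+7=14, 7+8=15, 7+9=16
a = 8: 8+8=16, 8+9=17
a = 9: 9+9=18
Distinct sums: {-4, -2, 0, 3, 5, 6, 7, 8, 9, 10, 12, 13, 14, 15, 16, 17, 18}
|A + A| = 17

|A + A| = 17


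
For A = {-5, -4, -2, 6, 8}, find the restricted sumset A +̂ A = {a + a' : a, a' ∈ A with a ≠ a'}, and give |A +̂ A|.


Restricted sumset: A +̂ A = {a + a' : a ∈ A, a' ∈ A, a ≠ a'}.
Equivalently, take A + A and drop any sum 2a that is achievable ONLY as a + a for a ∈ A (i.e. sums representable only with equal summands).
Enumerate pairs (a, a') with a < a' (symmetric, so each unordered pair gives one sum; this covers all a ≠ a'):
  -5 + -4 = -9
  -5 + -2 = -7
  -5 + 6 = 1
  -5 + 8 = 3
  -4 + -2 = -6
  -4 + 6 = 2
  -4 + 8 = 4
  -2 + 6 = 4
  -2 + 8 = 6
  6 + 8 = 14
Collected distinct sums: {-9, -7, -6, 1, 2, 3, 4, 6, 14}
|A +̂ A| = 9
(Reference bound: |A +̂ A| ≥ 2|A| - 3 for |A| ≥ 2, with |A| = 5 giving ≥ 7.)

|A +̂ A| = 9


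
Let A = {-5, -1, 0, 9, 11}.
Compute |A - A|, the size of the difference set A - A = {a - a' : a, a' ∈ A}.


A - A = {a - a' : a, a' ∈ A}; |A| = 5.
Bounds: 2|A|-1 ≤ |A - A| ≤ |A|² - |A| + 1, i.e. 9 ≤ |A - A| ≤ 21.
Note: 0 ∈ A - A always (from a - a). The set is symmetric: if d ∈ A - A then -d ∈ A - A.
Enumerate nonzero differences d = a - a' with a > a' (then include -d):
Positive differences: {1, 2, 4, 5, 9, 10, 11, 12, 14, 16}
Full difference set: {0} ∪ (positive diffs) ∪ (negative diffs).
|A - A| = 1 + 2·10 = 21 (matches direct enumeration: 21).

|A - A| = 21


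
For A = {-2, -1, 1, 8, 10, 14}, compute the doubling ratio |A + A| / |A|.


|A| = 6.
Compute A + A by enumerating all 36 pairs.
A + A = {-4, -3, -2, -1, 0, 2, 6, 7, 8, 9, 11, 12, 13, 15, 16, 18, 20, 22, 24, 28}, so |A + A| = 20.
K = |A + A| / |A| = 20/6 = 10/3 ≈ 3.3333.
Reference: AP of size 6 gives K = 11/6 ≈ 1.8333; a fully generic set of size 6 gives K ≈ 3.5000.

|A| = 6, |A + A| = 20, K = 20/6 = 10/3.


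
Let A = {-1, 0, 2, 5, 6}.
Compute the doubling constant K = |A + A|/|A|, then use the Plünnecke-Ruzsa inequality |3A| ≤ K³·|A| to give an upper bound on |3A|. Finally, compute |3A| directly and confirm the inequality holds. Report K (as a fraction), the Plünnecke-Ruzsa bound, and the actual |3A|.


|A| = 5.
Step 1: Compute A + A by enumerating all 25 pairs.
A + A = {-2, -1, 0, 1, 2, 4, 5, 6, 7, 8, 10, 11, 12}, so |A + A| = 13.
Step 2: Doubling constant K = |A + A|/|A| = 13/5 = 13/5 ≈ 2.6000.
Step 3: Plünnecke-Ruzsa gives |3A| ≤ K³·|A| = (2.6000)³ · 5 ≈ 87.8800.
Step 4: Compute 3A = A + A + A directly by enumerating all triples (a,b,c) ∈ A³; |3A| = 22.
Step 5: Check 22 ≤ 87.8800? Yes ✓.

K = 13/5, Plünnecke-Ruzsa bound K³|A| ≈ 87.8800, |3A| = 22, inequality holds.


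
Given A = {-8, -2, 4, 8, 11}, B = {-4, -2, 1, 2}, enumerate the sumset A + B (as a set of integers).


A + B = {a + b : a ∈ A, b ∈ B}.
Enumerate all |A|·|B| = 5·4 = 20 pairs (a, b) and collect distinct sums.
a = -8: -8+-4=-12, -8+-2=-10, -8+1=-7, -8+2=-6
a = -2: -2+-4=-6, -2+-2=-4, -2+1=-1, -2+2=0
a = 4: 4+-4=0, 4+-2=2, 4+1=5, 4+2=6
a = 8: 8+-4=4, 8+-2=6, 8+1=9, 8+2=10
a = 11: 11+-4=7, 11+-2=9, 11+1=12, 11+2=13
Collecting distinct sums: A + B = {-12, -10, -7, -6, -4, -1, 0, 2, 4, 5, 6, 7, 9, 10, 12, 13}
|A + B| = 16

A + B = {-12, -10, -7, -6, -4, -1, 0, 2, 4, 5, 6, 7, 9, 10, 12, 13}


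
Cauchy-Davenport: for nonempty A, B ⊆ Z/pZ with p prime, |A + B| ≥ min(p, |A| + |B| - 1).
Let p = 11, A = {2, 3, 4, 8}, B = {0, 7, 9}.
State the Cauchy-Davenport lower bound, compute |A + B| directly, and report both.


Cauchy-Davenport: |A + B| ≥ min(p, |A| + |B| - 1) for A, B nonempty in Z/pZ.
|A| = 4, |B| = 3, p = 11.
CD lower bound = min(11, 4 + 3 - 1) = min(11, 6) = 6.
Compute A + B mod 11 directly:
a = 2: 2+0=2, 2+7=9, 2+9=0
a = 3: 3+0=3, 3+7=10, 3+9=1
a = 4: 4+0=4, 4+7=0, 4+9=2
a = 8: 8+0=8, 8+7=4, 8+9=6
A + B = {0, 1, 2, 3, 4, 6, 8, 9, 10}, so |A + B| = 9.
Verify: 9 ≥ 6? Yes ✓.

CD lower bound = 6, actual |A + B| = 9.


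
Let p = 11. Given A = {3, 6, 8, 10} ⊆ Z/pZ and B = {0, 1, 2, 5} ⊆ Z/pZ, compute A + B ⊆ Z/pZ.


Work in Z/11Z: reduce every sum a + b modulo 11.
Enumerate all 16 pairs:
a = 3: 3+0=3, 3+1=4, 3+2=5, 3+5=8
a = 6: 6+0=6, 6+1=7, 6+2=8, 6+5=0
a = 8: 8+0=8, 8+1=9, 8+2=10, 8+5=2
a = 10: 10+0=10, 10+1=0, 10+2=1, 10+5=4
Distinct residues collected: {0, 1, 2, 3, 4, 5, 6, 7, 8, 9, 10}
|A + B| = 11 (out of 11 total residues).

A + B = {0, 1, 2, 3, 4, 5, 6, 7, 8, 9, 10}


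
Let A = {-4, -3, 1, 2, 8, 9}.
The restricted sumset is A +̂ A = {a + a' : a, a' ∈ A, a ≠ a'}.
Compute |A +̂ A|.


Restricted sumset: A +̂ A = {a + a' : a ∈ A, a' ∈ A, a ≠ a'}.
Equivalently, take A + A and drop any sum 2a that is achievable ONLY as a + a for a ∈ A (i.e. sums representable only with equal summands).
Enumerate pairs (a, a') with a < a' (symmetric, so each unordered pair gives one sum; this covers all a ≠ a'):
  -4 + -3 = -7
  -4 + 1 = -3
  -4 + 2 = -2
  -4 + 8 = 4
  -4 + 9 = 5
  -3 + 1 = -2
  -3 + 2 = -1
  -3 + 8 = 5
  -3 + 9 = 6
  1 + 2 = 3
  1 + 8 = 9
  1 + 9 = 10
  2 + 8 = 10
  2 + 9 = 11
  8 + 9 = 17
Collected distinct sums: {-7, -3, -2, -1, 3, 4, 5, 6, 9, 10, 11, 17}
|A +̂ A| = 12
(Reference bound: |A +̂ A| ≥ 2|A| - 3 for |A| ≥ 2, with |A| = 6 giving ≥ 9.)

|A +̂ A| = 12


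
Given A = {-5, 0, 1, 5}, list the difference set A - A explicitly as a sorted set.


A - A = {a - a' : a, a' ∈ A}.
Compute a - a' for each ordered pair (a, a'):
a = -5: -5--5=0, -5-0=-5, -5-1=-6, -5-5=-10
a = 0: 0--5=5, 0-0=0, 0-1=-1, 0-5=-5
a = 1: 1--5=6, 1-0=1, 1-1=0, 1-5=-4
a = 5: 5--5=10, 5-0=5, 5-1=4, 5-5=0
Collecting distinct values (and noting 0 appears from a-a):
A - A = {-10, -6, -5, -4, -1, 0, 1, 4, 5, 6, 10}
|A - A| = 11

A - A = {-10, -6, -5, -4, -1, 0, 1, 4, 5, 6, 10}


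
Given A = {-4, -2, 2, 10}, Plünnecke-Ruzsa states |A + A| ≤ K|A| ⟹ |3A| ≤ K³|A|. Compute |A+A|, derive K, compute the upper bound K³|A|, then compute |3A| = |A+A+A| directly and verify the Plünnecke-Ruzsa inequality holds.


|A| = 4.
Step 1: Compute A + A by enumerating all 16 pairs.
A + A = {-8, -6, -4, -2, 0, 4, 6, 8, 12, 20}, so |A + A| = 10.
Step 2: Doubling constant K = |A + A|/|A| = 10/4 = 10/4 ≈ 2.5000.
Step 3: Plünnecke-Ruzsa gives |3A| ≤ K³·|A| = (2.5000)³ · 4 ≈ 62.5000.
Step 4: Compute 3A = A + A + A directly by enumerating all triples (a,b,c) ∈ A³; |3A| = 17.
Step 5: Check 17 ≤ 62.5000? Yes ✓.

K = 10/4, Plünnecke-Ruzsa bound K³|A| ≈ 62.5000, |3A| = 17, inequality holds.


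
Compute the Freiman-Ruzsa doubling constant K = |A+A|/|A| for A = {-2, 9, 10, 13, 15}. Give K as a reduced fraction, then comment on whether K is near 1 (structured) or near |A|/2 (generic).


|A| = 5.
Compute A + A by enumerating all 25 pairs.
A + A = {-4, 7, 8, 11, 13, 18, 19, 20, 22, 23, 24, 25, 26, 28, 30}, so |A + A| = 15.
K = |A + A| / |A| = 15/5 = 3/1 ≈ 3.0000.
Reference: AP of size 5 gives K = 9/5 ≈ 1.8000; a fully generic set of size 5 gives K ≈ 3.0000.

|A| = 5, |A + A| = 15, K = 15/5 = 3/1.


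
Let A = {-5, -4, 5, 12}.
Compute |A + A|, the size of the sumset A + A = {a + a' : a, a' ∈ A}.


A + A = {a + a' : a, a' ∈ A}; |A| = 4.
General bounds: 2|A| - 1 ≤ |A + A| ≤ |A|(|A|+1)/2, i.e. 7 ≤ |A + A| ≤ 10.
Lower bound 2|A|-1 is attained iff A is an arithmetic progression.
Enumerate sums a + a' for a ≤ a' (symmetric, so this suffices):
a = -5: -5+-5=-10, -5+-4=-9, -5+5=0, -5+12=7
a = -4: -4+-4=-8, -4+5=1, -4+12=8
a = 5: 5+5=10, 5+12=17
a = 12: 12+12=24
Distinct sums: {-10, -9, -8, 0, 1, 7, 8, 10, 17, 24}
|A + A| = 10

|A + A| = 10


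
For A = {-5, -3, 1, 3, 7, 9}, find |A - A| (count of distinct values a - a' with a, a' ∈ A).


A - A = {a - a' : a, a' ∈ A}; |A| = 6.
Bounds: 2|A|-1 ≤ |A - A| ≤ |A|² - |A| + 1, i.e. 11 ≤ |A - A| ≤ 31.
Note: 0 ∈ A - A always (from a - a). The set is symmetric: if d ∈ A - A then -d ∈ A - A.
Enumerate nonzero differences d = a - a' with a > a' (then include -d):
Positive differences: {2, 4, 6, 8, 10, 12, 14}
Full difference set: {0} ∪ (positive diffs) ∪ (negative diffs).
|A - A| = 1 + 2·7 = 15 (matches direct enumeration: 15).

|A - A| = 15


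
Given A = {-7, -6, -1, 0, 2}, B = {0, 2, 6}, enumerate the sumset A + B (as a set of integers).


A + B = {a + b : a ∈ A, b ∈ B}.
Enumerate all |A|·|B| = 5·3 = 15 pairs (a, b) and collect distinct sums.
a = -7: -7+0=-7, -7+2=-5, -7+6=-1
a = -6: -6+0=-6, -6+2=-4, -6+6=0
a = -1: -1+0=-1, -1+2=1, -1+6=5
a = 0: 0+0=0, 0+2=2, 0+6=6
a = 2: 2+0=2, 2+2=4, 2+6=8
Collecting distinct sums: A + B = {-7, -6, -5, -4, -1, 0, 1, 2, 4, 5, 6, 8}
|A + B| = 12

A + B = {-7, -6, -5, -4, -1, 0, 1, 2, 4, 5, 6, 8}


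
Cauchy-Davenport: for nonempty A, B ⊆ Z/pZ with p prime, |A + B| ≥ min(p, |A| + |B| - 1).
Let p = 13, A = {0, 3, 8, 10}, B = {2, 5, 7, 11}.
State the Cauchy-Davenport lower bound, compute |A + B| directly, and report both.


Cauchy-Davenport: |A + B| ≥ min(p, |A| + |B| - 1) for A, B nonempty in Z/pZ.
|A| = 4, |B| = 4, p = 13.
CD lower bound = min(13, 4 + 4 - 1) = min(13, 7) = 7.
Compute A + B mod 13 directly:
a = 0: 0+2=2, 0+5=5, 0+7=7, 0+11=11
a = 3: 3+2=5, 3+5=8, 3+7=10, 3+11=1
a = 8: 8+2=10, 8+5=0, 8+7=2, 8+11=6
a = 10: 10+2=12, 10+5=2, 10+7=4, 10+11=8
A + B = {0, 1, 2, 4, 5, 6, 7, 8, 10, 11, 12}, so |A + B| = 11.
Verify: 11 ≥ 7? Yes ✓.

CD lower bound = 7, actual |A + B| = 11.


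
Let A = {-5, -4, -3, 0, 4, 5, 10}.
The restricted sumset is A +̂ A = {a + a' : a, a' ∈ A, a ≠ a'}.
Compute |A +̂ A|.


Restricted sumset: A +̂ A = {a + a' : a ∈ A, a' ∈ A, a ≠ a'}.
Equivalently, take A + A and drop any sum 2a that is achievable ONLY as a + a for a ∈ A (i.e. sums representable only with equal summands).
Enumerate pairs (a, a') with a < a' (symmetric, so each unordered pair gives one sum; this covers all a ≠ a'):
  -5 + -4 = -9
  -5 + -3 = -8
  -5 + 0 = -5
  -5 + 4 = -1
  -5 + 5 = 0
  -5 + 10 = 5
  -4 + -3 = -7
  -4 + 0 = -4
  -4 + 4 = 0
  -4 + 5 = 1
  -4 + 10 = 6
  -3 + 0 = -3
  -3 + 4 = 1
  -3 + 5 = 2
  -3 + 10 = 7
  0 + 4 = 4
  0 + 5 = 5
  0 + 10 = 10
  4 + 5 = 9
  4 + 10 = 14
  5 + 10 = 15
Collected distinct sums: {-9, -8, -7, -5, -4, -3, -1, 0, 1, 2, 4, 5, 6, 7, 9, 10, 14, 15}
|A +̂ A| = 18
(Reference bound: |A +̂ A| ≥ 2|A| - 3 for |A| ≥ 2, with |A| = 7 giving ≥ 11.)

|A +̂ A| = 18


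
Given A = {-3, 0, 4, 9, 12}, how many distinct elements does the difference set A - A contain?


A - A = {a - a' : a, a' ∈ A}; |A| = 5.
Bounds: 2|A|-1 ≤ |A - A| ≤ |A|² - |A| + 1, i.e. 9 ≤ |A - A| ≤ 21.
Note: 0 ∈ A - A always (from a - a). The set is symmetric: if d ∈ A - A then -d ∈ A - A.
Enumerate nonzero differences d = a - a' with a > a' (then include -d):
Positive differences: {3, 4, 5, 7, 8, 9, 12, 15}
Full difference set: {0} ∪ (positive diffs) ∪ (negative diffs).
|A - A| = 1 + 2·8 = 17 (matches direct enumeration: 17).

|A - A| = 17


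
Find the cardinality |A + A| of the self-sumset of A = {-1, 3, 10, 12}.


A + A = {a + a' : a, a' ∈ A}; |A| = 4.
General bounds: 2|A| - 1 ≤ |A + A| ≤ |A|(|A|+1)/2, i.e. 7 ≤ |A + A| ≤ 10.
Lower bound 2|A|-1 is attained iff A is an arithmetic progression.
Enumerate sums a + a' for a ≤ a' (symmetric, so this suffices):
a = -1: -1+-1=-2, -1+3=2, -1+10=9, -1+12=11
a = 3: 3+3=6, 3+10=13, 3+12=15
a = 10: 10+10=20, 10+12=22
a = 12: 12+12=24
Distinct sums: {-2, 2, 6, 9, 11, 13, 15, 20, 22, 24}
|A + A| = 10

|A + A| = 10


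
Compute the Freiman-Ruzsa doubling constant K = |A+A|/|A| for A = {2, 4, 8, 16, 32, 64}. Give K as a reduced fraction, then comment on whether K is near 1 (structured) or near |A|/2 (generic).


|A| = 6.
Compute A + A by enumerating all 36 pairs.
A + A = {4, 6, 8, 10, 12, 16, 18, 20, 24, 32, 34, 36, 40, 48, 64, 66, 68, 72, 80, 96, 128}, so |A + A| = 21.
K = |A + A| / |A| = 21/6 = 7/2 ≈ 3.5000.
Reference: AP of size 6 gives K = 11/6 ≈ 1.8333; a fully generic set of size 6 gives K ≈ 3.5000.

|A| = 6, |A + A| = 21, K = 21/6 = 7/2.


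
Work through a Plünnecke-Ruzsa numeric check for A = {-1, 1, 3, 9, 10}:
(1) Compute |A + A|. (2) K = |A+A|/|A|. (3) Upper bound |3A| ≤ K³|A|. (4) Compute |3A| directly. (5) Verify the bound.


|A| = 5.
Step 1: Compute A + A by enumerating all 25 pairs.
A + A = {-2, 0, 2, 4, 6, 8, 9, 10, 11, 12, 13, 18, 19, 20}, so |A + A| = 14.
Step 2: Doubling constant K = |A + A|/|A| = 14/5 = 14/5 ≈ 2.8000.
Step 3: Plünnecke-Ruzsa gives |3A| ≤ K³·|A| = (2.8000)³ · 5 ≈ 109.7600.
Step 4: Compute 3A = A + A + A directly by enumerating all triples (a,b,c) ∈ A³; |3A| = 26.
Step 5: Check 26 ≤ 109.7600? Yes ✓.

K = 14/5, Plünnecke-Ruzsa bound K³|A| ≈ 109.7600, |3A| = 26, inequality holds.


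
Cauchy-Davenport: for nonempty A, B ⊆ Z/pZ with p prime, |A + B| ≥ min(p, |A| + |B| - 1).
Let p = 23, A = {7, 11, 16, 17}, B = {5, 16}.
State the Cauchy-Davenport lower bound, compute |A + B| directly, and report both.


Cauchy-Davenport: |A + B| ≥ min(p, |A| + |B| - 1) for A, B nonempty in Z/pZ.
|A| = 4, |B| = 2, p = 23.
CD lower bound = min(23, 4 + 2 - 1) = min(23, 5) = 5.
Compute A + B mod 23 directly:
a = 7: 7+5=12, 7+16=0
a = 11: 11+5=16, 11+16=4
a = 16: 16+5=21, 16+16=9
a = 17: 17+5=22, 17+16=10
A + B = {0, 4, 9, 10, 12, 16, 21, 22}, so |A + B| = 8.
Verify: 8 ≥ 5? Yes ✓.

CD lower bound = 5, actual |A + B| = 8.


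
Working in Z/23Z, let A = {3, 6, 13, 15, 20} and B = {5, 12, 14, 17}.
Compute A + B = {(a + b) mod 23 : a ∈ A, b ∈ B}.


Work in Z/23Z: reduce every sum a + b modulo 23.
Enumerate all 20 pairs:
a = 3: 3+5=8, 3+12=15, 3+14=17, 3+17=20
a = 6: 6+5=11, 6+12=18, 6+14=20, 6+17=0
a = 13: 13+5=18, 13+12=2, 13+14=4, 13+17=7
a = 15: 15+5=20, 15+12=4, 15+14=6, 15+17=9
a = 20: 20+5=2, 20+12=9, 20+14=11, 20+17=14
Distinct residues collected: {0, 2, 4, 6, 7, 8, 9, 11, 14, 15, 17, 18, 20}
|A + B| = 13 (out of 23 total residues).

A + B = {0, 2, 4, 6, 7, 8, 9, 11, 14, 15, 17, 18, 20}


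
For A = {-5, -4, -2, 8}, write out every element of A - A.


A - A = {a - a' : a, a' ∈ A}.
Compute a - a' for each ordered pair (a, a'):
a = -5: -5--5=0, -5--4=-1, -5--2=-3, -5-8=-13
a = -4: -4--5=1, -4--4=0, -4--2=-2, -4-8=-12
a = -2: -2--5=3, -2--4=2, -2--2=0, -2-8=-10
a = 8: 8--5=13, 8--4=12, 8--2=10, 8-8=0
Collecting distinct values (and noting 0 appears from a-a):
A - A = {-13, -12, -10, -3, -2, -1, 0, 1, 2, 3, 10, 12, 13}
|A - A| = 13

A - A = {-13, -12, -10, -3, -2, -1, 0, 1, 2, 3, 10, 12, 13}


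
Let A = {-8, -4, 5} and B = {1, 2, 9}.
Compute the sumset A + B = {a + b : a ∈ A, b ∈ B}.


A + B = {a + b : a ∈ A, b ∈ B}.
Enumerate all |A|·|B| = 3·3 = 9 pairs (a, b) and collect distinct sums.
a = -8: -8+1=-7, -8+2=-6, -8+9=1
a = -4: -4+1=-3, -4+2=-2, -4+9=5
a = 5: 5+1=6, 5+2=7, 5+9=14
Collecting distinct sums: A + B = {-7, -6, -3, -2, 1, 5, 6, 7, 14}
|A + B| = 9

A + B = {-7, -6, -3, -2, 1, 5, 6, 7, 14}


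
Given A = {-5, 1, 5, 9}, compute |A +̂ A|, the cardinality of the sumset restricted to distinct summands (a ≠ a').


Restricted sumset: A +̂ A = {a + a' : a ∈ A, a' ∈ A, a ≠ a'}.
Equivalently, take A + A and drop any sum 2a that is achievable ONLY as a + a for a ∈ A (i.e. sums representable only with equal summands).
Enumerate pairs (a, a') with a < a' (symmetric, so each unordered pair gives one sum; this covers all a ≠ a'):
  -5 + 1 = -4
  -5 + 5 = 0
  -5 + 9 = 4
  1 + 5 = 6
  1 + 9 = 10
  5 + 9 = 14
Collected distinct sums: {-4, 0, 4, 6, 10, 14}
|A +̂ A| = 6
(Reference bound: |A +̂ A| ≥ 2|A| - 3 for |A| ≥ 2, with |A| = 4 giving ≥ 5.)

|A +̂ A| = 6


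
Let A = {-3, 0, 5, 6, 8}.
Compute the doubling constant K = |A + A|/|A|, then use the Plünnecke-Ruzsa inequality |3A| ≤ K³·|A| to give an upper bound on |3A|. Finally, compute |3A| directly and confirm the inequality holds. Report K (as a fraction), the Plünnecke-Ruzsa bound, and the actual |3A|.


|A| = 5.
Step 1: Compute A + A by enumerating all 25 pairs.
A + A = {-6, -3, 0, 2, 3, 5, 6, 8, 10, 11, 12, 13, 14, 16}, so |A + A| = 14.
Step 2: Doubling constant K = |A + A|/|A| = 14/5 = 14/5 ≈ 2.8000.
Step 3: Plünnecke-Ruzsa gives |3A| ≤ K³·|A| = (2.8000)³ · 5 ≈ 109.7600.
Step 4: Compute 3A = A + A + A directly by enumerating all triples (a,b,c) ∈ A³; |3A| = 26.
Step 5: Check 26 ≤ 109.7600? Yes ✓.

K = 14/5, Plünnecke-Ruzsa bound K³|A| ≈ 109.7600, |3A| = 26, inequality holds.


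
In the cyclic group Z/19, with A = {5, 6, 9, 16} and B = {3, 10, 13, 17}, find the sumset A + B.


Work in Z/19Z: reduce every sum a + b modulo 19.
Enumerate all 16 pairs:
a = 5: 5+3=8, 5+10=15, 5+13=18, 5+17=3
a = 6: 6+3=9, 6+10=16, 6+13=0, 6+17=4
a = 9: 9+3=12, 9+10=0, 9+13=3, 9+17=7
a = 16: 16+3=0, 16+10=7, 16+13=10, 16+17=14
Distinct residues collected: {0, 3, 4, 7, 8, 9, 10, 12, 14, 15, 16, 18}
|A + B| = 12 (out of 19 total residues).

A + B = {0, 3, 4, 7, 8, 9, 10, 12, 14, 15, 16, 18}


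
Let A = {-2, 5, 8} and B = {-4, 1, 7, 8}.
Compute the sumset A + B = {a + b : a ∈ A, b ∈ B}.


A + B = {a + b : a ∈ A, b ∈ B}.
Enumerate all |A|·|B| = 3·4 = 12 pairs (a, b) and collect distinct sums.
a = -2: -2+-4=-6, -2+1=-1, -2+7=5, -2+8=6
a = 5: 5+-4=1, 5+1=6, 5+7=12, 5+8=13
a = 8: 8+-4=4, 8+1=9, 8+7=15, 8+8=16
Collecting distinct sums: A + B = {-6, -1, 1, 4, 5, 6, 9, 12, 13, 15, 16}
|A + B| = 11

A + B = {-6, -1, 1, 4, 5, 6, 9, 12, 13, 15, 16}


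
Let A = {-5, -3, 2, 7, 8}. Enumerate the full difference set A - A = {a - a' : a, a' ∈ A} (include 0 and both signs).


A - A = {a - a' : a, a' ∈ A}.
Compute a - a' for each ordered pair (a, a'):
a = -5: -5--5=0, -5--3=-2, -5-2=-7, -5-7=-12, -5-8=-13
a = -3: -3--5=2, -3--3=0, -3-2=-5, -3-7=-10, -3-8=-11
a = 2: 2--5=7, 2--3=5, 2-2=0, 2-7=-5, 2-8=-6
a = 7: 7--5=12, 7--3=10, 7-2=5, 7-7=0, 7-8=-1
a = 8: 8--5=13, 8--3=11, 8-2=6, 8-7=1, 8-8=0
Collecting distinct values (and noting 0 appears from a-a):
A - A = {-13, -12, -11, -10, -7, -6, -5, -2, -1, 0, 1, 2, 5, 6, 7, 10, 11, 12, 13}
|A - A| = 19

A - A = {-13, -12, -11, -10, -7, -6, -5, -2, -1, 0, 1, 2, 5, 6, 7, 10, 11, 12, 13}


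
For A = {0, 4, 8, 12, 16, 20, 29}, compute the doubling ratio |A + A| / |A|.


|A| = 7.
Compute A + A by enumerating all 49 pairs.
A + A = {0, 4, 8, 12, 16, 20, 24, 28, 29, 32, 33, 36, 37, 40, 41, 45, 49, 58}, so |A + A| = 18.
K = |A + A| / |A| = 18/7 (already in lowest terms) ≈ 2.5714.
Reference: AP of size 7 gives K = 13/7 ≈ 1.8571; a fully generic set of size 7 gives K ≈ 4.0000.

|A| = 7, |A + A| = 18, K = 18/7.


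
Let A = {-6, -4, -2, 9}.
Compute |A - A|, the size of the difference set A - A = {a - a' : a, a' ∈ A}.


A - A = {a - a' : a, a' ∈ A}; |A| = 4.
Bounds: 2|A|-1 ≤ |A - A| ≤ |A|² - |A| + 1, i.e. 7 ≤ |A - A| ≤ 13.
Note: 0 ∈ A - A always (from a - a). The set is symmetric: if d ∈ A - A then -d ∈ A - A.
Enumerate nonzero differences d = a - a' with a > a' (then include -d):
Positive differences: {2, 4, 11, 13, 15}
Full difference set: {0} ∪ (positive diffs) ∪ (negative diffs).
|A - A| = 1 + 2·5 = 11 (matches direct enumeration: 11).

|A - A| = 11


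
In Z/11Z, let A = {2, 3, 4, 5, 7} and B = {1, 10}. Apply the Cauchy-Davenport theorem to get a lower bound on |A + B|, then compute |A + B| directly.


Cauchy-Davenport: |A + B| ≥ min(p, |A| + |B| - 1) for A, B nonempty in Z/pZ.
|A| = 5, |B| = 2, p = 11.
CD lower bound = min(11, 5 + 2 - 1) = min(11, 6) = 6.
Compute A + B mod 11 directly:
a = 2: 2+1=3, 2+10=1
a = 3: 3+1=4, 3+10=2
a = 4: 4+1=5, 4+10=3
a = 5: 5+1=6, 5+10=4
a = 7: 7+1=8, 7+10=6
A + B = {1, 2, 3, 4, 5, 6, 8}, so |A + B| = 7.
Verify: 7 ≥ 6? Yes ✓.

CD lower bound = 6, actual |A + B| = 7.


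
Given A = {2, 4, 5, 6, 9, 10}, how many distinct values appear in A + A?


A + A = {a + a' : a, a' ∈ A}; |A| = 6.
General bounds: 2|A| - 1 ≤ |A + A| ≤ |A|(|A|+1)/2, i.e. 11 ≤ |A + A| ≤ 21.
Lower bound 2|A|-1 is attained iff A is an arithmetic progression.
Enumerate sums a + a' for a ≤ a' (symmetric, so this suffices):
a = 2: 2+2=4, 2+4=6, 2+5=7, 2+6=8, 2+9=11, 2+10=12
a = 4: 4+4=8, 4+5=9, 4+6=10, 4+9=13, 4+10=14
a = 5: 5+5=10, 5+6=11, 5+9=14, 5+10=15
a = 6: 6+6=12, 6+9=15, 6+10=16
a = 9: 9+9=18, 9+10=19
a = 10: 10+10=20
Distinct sums: {4, 6, 7, 8, 9, 10, 11, 12, 13, 14, 15, 16, 18, 19, 20}
|A + A| = 15

|A + A| = 15


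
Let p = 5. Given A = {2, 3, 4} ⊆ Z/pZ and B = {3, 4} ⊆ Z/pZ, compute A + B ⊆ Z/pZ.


Work in Z/5Z: reduce every sum a + b modulo 5.
Enumerate all 6 pairs:
a = 2: 2+3=0, 2+4=1
a = 3: 3+3=1, 3+4=2
a = 4: 4+3=2, 4+4=3
Distinct residues collected: {0, 1, 2, 3}
|A + B| = 4 (out of 5 total residues).

A + B = {0, 1, 2, 3}


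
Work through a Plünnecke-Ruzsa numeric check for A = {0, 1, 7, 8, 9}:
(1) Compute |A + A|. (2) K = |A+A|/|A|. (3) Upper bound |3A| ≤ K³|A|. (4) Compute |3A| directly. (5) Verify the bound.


|A| = 5.
Step 1: Compute A + A by enumerating all 25 pairs.
A + A = {0, 1, 2, 7, 8, 9, 10, 14, 15, 16, 17, 18}, so |A + A| = 12.
Step 2: Doubling constant K = |A + A|/|A| = 12/5 = 12/5 ≈ 2.4000.
Step 3: Plünnecke-Ruzsa gives |3A| ≤ K³·|A| = (2.4000)³ · 5 ≈ 69.1200.
Step 4: Compute 3A = A + A + A directly by enumerating all triples (a,b,c) ∈ A³; |3A| = 22.
Step 5: Check 22 ≤ 69.1200? Yes ✓.

K = 12/5, Plünnecke-Ruzsa bound K³|A| ≈ 69.1200, |3A| = 22, inequality holds.


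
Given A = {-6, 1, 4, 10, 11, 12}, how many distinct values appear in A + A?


A + A = {a + a' : a, a' ∈ A}; |A| = 6.
General bounds: 2|A| - 1 ≤ |A + A| ≤ |A|(|A|+1)/2, i.e. 11 ≤ |A + A| ≤ 21.
Lower bound 2|A|-1 is attained iff A is an arithmetic progression.
Enumerate sums a + a' for a ≤ a' (symmetric, so this suffices):
a = -6: -6+-6=-12, -6+1=-5, -6+4=-2, -6+10=4, -6+11=5, -6+12=6
a = 1: 1+1=2, 1+4=5, 1+10=11, 1+11=12, 1+12=13
a = 4: 4+4=8, 4+10=14, 4+11=15, 4+12=16
a = 10: 10+10=20, 10+11=21, 10+12=22
a = 11: 11+11=22, 11+12=23
a = 12: 12+12=24
Distinct sums: {-12, -5, -2, 2, 4, 5, 6, 8, 11, 12, 13, 14, 15, 16, 20, 21, 22, 23, 24}
|A + A| = 19

|A + A| = 19


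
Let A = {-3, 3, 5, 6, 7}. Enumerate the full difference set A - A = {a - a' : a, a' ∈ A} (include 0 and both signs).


A - A = {a - a' : a, a' ∈ A}.
Compute a - a' for each ordered pair (a, a'):
a = -3: -3--3=0, -3-3=-6, -3-5=-8, -3-6=-9, -3-7=-10
a = 3: 3--3=6, 3-3=0, 3-5=-2, 3-6=-3, 3-7=-4
a = 5: 5--3=8, 5-3=2, 5-5=0, 5-6=-1, 5-7=-2
a = 6: 6--3=9, 6-3=3, 6-5=1, 6-6=0, 6-7=-1
a = 7: 7--3=10, 7-3=4, 7-5=2, 7-6=1, 7-7=0
Collecting distinct values (and noting 0 appears from a-a):
A - A = {-10, -9, -8, -6, -4, -3, -2, -1, 0, 1, 2, 3, 4, 6, 8, 9, 10}
|A - A| = 17

A - A = {-10, -9, -8, -6, -4, -3, -2, -1, 0, 1, 2, 3, 4, 6, 8, 9, 10}


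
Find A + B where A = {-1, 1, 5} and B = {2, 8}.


A + B = {a + b : a ∈ A, b ∈ B}.
Enumerate all |A|·|B| = 3·2 = 6 pairs (a, b) and collect distinct sums.
a = -1: -1+2=1, -1+8=7
a = 1: 1+2=3, 1+8=9
a = 5: 5+2=7, 5+8=13
Collecting distinct sums: A + B = {1, 3, 7, 9, 13}
|A + B| = 5

A + B = {1, 3, 7, 9, 13}


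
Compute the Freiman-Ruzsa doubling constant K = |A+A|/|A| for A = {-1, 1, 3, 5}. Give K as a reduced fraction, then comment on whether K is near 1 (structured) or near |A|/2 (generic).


|A| = 4.
Compute A + A by enumerating all 16 pairs.
A + A = {-2, 0, 2, 4, 6, 8, 10}, so |A + A| = 7.
K = |A + A| / |A| = 7/4 (already in lowest terms) ≈ 1.7500.
Reference: AP of size 4 gives K = 7/4 ≈ 1.7500; a fully generic set of size 4 gives K ≈ 2.5000.

|A| = 4, |A + A| = 7, K = 7/4.


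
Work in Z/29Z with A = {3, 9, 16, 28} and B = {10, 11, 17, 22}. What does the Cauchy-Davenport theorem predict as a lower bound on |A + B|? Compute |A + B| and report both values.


Cauchy-Davenport: |A + B| ≥ min(p, |A| + |B| - 1) for A, B nonempty in Z/pZ.
|A| = 4, |B| = 4, p = 29.
CD lower bound = min(29, 4 + 4 - 1) = min(29, 7) = 7.
Compute A + B mod 29 directly:
a = 3: 3+10=13, 3+11=14, 3+17=20, 3+22=25
a = 9: 9+10=19, 9+11=20, 9+17=26, 9+22=2
a = 16: 16+10=26, 16+11=27, 16+17=4, 16+22=9
a = 28: 28+10=9, 28+11=10, 28+17=16, 28+22=21
A + B = {2, 4, 9, 10, 13, 14, 16, 19, 20, 21, 25, 26, 27}, so |A + B| = 13.
Verify: 13 ≥ 7? Yes ✓.

CD lower bound = 7, actual |A + B| = 13.


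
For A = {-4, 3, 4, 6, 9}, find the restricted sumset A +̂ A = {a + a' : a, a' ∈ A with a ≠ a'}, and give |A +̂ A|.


Restricted sumset: A +̂ A = {a + a' : a ∈ A, a' ∈ A, a ≠ a'}.
Equivalently, take A + A and drop any sum 2a that is achievable ONLY as a + a for a ∈ A (i.e. sums representable only with equal summands).
Enumerate pairs (a, a') with a < a' (symmetric, so each unordered pair gives one sum; this covers all a ≠ a'):
  -4 + 3 = -1
  -4 + 4 = 0
  -4 + 6 = 2
  -4 + 9 = 5
  3 + 4 = 7
  3 + 6 = 9
  3 + 9 = 12
  4 + 6 = 10
  4 + 9 = 13
  6 + 9 = 15
Collected distinct sums: {-1, 0, 2, 5, 7, 9, 10, 12, 13, 15}
|A +̂ A| = 10
(Reference bound: |A +̂ A| ≥ 2|A| - 3 for |A| ≥ 2, with |A| = 5 giving ≥ 7.)

|A +̂ A| = 10


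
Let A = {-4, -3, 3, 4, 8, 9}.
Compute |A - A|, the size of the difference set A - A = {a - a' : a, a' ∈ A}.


A - A = {a - a' : a, a' ∈ A}; |A| = 6.
Bounds: 2|A|-1 ≤ |A - A| ≤ |A|² - |A| + 1, i.e. 11 ≤ |A - A| ≤ 31.
Note: 0 ∈ A - A always (from a - a). The set is symmetric: if d ∈ A - A then -d ∈ A - A.
Enumerate nonzero differences d = a - a' with a > a' (then include -d):
Positive differences: {1, 4, 5, 6, 7, 8, 11, 12, 13}
Full difference set: {0} ∪ (positive diffs) ∪ (negative diffs).
|A - A| = 1 + 2·9 = 19 (matches direct enumeration: 19).

|A - A| = 19


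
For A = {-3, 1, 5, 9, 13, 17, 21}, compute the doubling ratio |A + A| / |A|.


|A| = 7.
Compute A + A by enumerating all 49 pairs.
A + A = {-6, -2, 2, 6, 10, 14, 18, 22, 26, 30, 34, 38, 42}, so |A + A| = 13.
K = |A + A| / |A| = 13/7 (already in lowest terms) ≈ 1.8571.
Reference: AP of size 7 gives K = 13/7 ≈ 1.8571; a fully generic set of size 7 gives K ≈ 4.0000.

|A| = 7, |A + A| = 13, K = 13/7.


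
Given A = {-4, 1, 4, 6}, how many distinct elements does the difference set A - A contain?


A - A = {a - a' : a, a' ∈ A}; |A| = 4.
Bounds: 2|A|-1 ≤ |A - A| ≤ |A|² - |A| + 1, i.e. 7 ≤ |A - A| ≤ 13.
Note: 0 ∈ A - A always (from a - a). The set is symmetric: if d ∈ A - A then -d ∈ A - A.
Enumerate nonzero differences d = a - a' with a > a' (then include -d):
Positive differences: {2, 3, 5, 8, 10}
Full difference set: {0} ∪ (positive diffs) ∪ (negative diffs).
|A - A| = 1 + 2·5 = 11 (matches direct enumeration: 11).

|A - A| = 11


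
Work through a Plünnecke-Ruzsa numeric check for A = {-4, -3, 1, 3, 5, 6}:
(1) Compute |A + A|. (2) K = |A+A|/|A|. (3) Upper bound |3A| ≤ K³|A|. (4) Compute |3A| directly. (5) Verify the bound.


|A| = 6.
Step 1: Compute A + A by enumerating all 36 pairs.
A + A = {-8, -7, -6, -3, -2, -1, 0, 1, 2, 3, 4, 6, 7, 8, 9, 10, 11, 12}, so |A + A| = 18.
Step 2: Doubling constant K = |A + A|/|A| = 18/6 = 18/6 ≈ 3.0000.
Step 3: Plünnecke-Ruzsa gives |3A| ≤ K³·|A| = (3.0000)³ · 6 ≈ 162.0000.
Step 4: Compute 3A = A + A + A directly by enumerating all triples (a,b,c) ∈ A³; |3A| = 30.
Step 5: Check 30 ≤ 162.0000? Yes ✓.

K = 18/6, Plünnecke-Ruzsa bound K³|A| ≈ 162.0000, |3A| = 30, inequality holds.


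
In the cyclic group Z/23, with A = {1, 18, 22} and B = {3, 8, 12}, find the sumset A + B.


Work in Z/23Z: reduce every sum a + b modulo 23.
Enumerate all 9 pairs:
a = 1: 1+3=4, 1+8=9, 1+12=13
a = 18: 18+3=21, 18+8=3, 18+12=7
a = 22: 22+3=2, 22+8=7, 22+12=11
Distinct residues collected: {2, 3, 4, 7, 9, 11, 13, 21}
|A + B| = 8 (out of 23 total residues).

A + B = {2, 3, 4, 7, 9, 11, 13, 21}


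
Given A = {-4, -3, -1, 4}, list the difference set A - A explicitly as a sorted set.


A - A = {a - a' : a, a' ∈ A}.
Compute a - a' for each ordered pair (a, a'):
a = -4: -4--4=0, -4--3=-1, -4--1=-3, -4-4=-8
a = -3: -3--4=1, -3--3=0, -3--1=-2, -3-4=-7
a = -1: -1--4=3, -1--3=2, -1--1=0, -1-4=-5
a = 4: 4--4=8, 4--3=7, 4--1=5, 4-4=0
Collecting distinct values (and noting 0 appears from a-a):
A - A = {-8, -7, -5, -3, -2, -1, 0, 1, 2, 3, 5, 7, 8}
|A - A| = 13

A - A = {-8, -7, -5, -3, -2, -1, 0, 1, 2, 3, 5, 7, 8}
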